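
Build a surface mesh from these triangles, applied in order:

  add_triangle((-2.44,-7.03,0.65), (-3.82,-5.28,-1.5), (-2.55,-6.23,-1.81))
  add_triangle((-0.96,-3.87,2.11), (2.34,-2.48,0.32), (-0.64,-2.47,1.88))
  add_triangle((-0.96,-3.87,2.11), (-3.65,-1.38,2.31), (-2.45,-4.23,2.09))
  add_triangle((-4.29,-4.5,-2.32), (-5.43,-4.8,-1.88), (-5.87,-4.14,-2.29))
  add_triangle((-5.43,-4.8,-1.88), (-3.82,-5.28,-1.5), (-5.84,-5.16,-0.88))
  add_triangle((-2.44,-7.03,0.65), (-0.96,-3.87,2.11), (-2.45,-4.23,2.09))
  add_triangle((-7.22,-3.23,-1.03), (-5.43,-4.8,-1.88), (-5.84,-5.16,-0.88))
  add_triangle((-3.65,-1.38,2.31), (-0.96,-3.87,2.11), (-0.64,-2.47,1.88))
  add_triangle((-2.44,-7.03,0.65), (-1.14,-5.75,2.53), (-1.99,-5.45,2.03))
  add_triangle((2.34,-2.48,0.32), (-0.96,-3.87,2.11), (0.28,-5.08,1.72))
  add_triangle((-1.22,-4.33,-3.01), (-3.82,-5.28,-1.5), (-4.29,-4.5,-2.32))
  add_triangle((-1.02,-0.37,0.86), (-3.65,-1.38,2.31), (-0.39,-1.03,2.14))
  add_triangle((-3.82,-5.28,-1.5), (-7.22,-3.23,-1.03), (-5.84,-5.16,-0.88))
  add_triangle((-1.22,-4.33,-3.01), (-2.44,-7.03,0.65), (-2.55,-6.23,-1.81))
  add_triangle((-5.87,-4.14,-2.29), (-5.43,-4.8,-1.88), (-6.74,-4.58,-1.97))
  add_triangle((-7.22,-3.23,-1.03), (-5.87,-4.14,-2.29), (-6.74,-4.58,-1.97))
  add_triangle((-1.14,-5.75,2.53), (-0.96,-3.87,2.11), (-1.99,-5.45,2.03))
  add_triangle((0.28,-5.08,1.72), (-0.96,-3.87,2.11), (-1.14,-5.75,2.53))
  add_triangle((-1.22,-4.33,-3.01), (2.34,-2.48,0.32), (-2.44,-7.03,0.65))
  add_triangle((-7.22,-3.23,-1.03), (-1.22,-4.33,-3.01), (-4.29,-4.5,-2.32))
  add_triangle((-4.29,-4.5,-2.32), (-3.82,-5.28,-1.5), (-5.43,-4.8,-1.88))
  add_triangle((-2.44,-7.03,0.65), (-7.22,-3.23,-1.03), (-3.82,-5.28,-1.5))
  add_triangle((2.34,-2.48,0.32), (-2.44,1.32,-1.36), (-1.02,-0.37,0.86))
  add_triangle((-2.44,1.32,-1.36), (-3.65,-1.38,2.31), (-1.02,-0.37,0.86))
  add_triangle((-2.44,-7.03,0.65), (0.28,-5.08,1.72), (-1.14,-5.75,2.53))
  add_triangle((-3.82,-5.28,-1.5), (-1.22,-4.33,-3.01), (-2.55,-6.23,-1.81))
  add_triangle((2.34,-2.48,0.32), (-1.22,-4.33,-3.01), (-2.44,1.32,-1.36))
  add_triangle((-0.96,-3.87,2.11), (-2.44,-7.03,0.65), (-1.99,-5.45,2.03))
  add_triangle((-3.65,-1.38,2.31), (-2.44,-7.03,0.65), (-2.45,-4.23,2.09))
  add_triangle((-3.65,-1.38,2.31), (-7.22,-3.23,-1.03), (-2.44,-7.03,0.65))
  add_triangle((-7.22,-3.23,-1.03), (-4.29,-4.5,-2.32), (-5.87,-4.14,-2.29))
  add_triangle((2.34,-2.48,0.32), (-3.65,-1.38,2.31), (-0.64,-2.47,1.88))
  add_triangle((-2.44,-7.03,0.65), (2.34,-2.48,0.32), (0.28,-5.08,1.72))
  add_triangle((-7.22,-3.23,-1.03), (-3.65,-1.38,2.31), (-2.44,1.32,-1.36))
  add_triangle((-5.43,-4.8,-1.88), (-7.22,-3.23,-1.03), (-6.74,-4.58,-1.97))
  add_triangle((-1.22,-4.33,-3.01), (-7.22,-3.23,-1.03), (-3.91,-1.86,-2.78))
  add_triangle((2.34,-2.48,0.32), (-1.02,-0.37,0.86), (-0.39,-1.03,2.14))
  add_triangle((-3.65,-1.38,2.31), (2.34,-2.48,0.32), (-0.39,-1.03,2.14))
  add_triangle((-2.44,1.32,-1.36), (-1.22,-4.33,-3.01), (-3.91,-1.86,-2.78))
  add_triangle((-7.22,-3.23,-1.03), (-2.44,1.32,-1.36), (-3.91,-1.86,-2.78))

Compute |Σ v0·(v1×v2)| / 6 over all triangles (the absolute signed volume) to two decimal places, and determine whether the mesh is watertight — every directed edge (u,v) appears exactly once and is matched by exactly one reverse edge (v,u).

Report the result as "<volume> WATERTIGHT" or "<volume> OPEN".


115.11 WATERTIGHT

Per-triangle v0·(v1×v2)/6:
  t1: +4.6530
  t2: +0.9984
  t3: +1.8686
  t4: +0.9574
  t5: +1.9665
  t6: +2.7785
  t7: +3.2546
  t8: +1.1104
  t9: +1.7605
  t10: +0.9755
  t11: +3.3732
  t12: +0.1332
  t13: -2.7261
  t14: +2.3399
  t15: +0.6665
  t16: +0.8979
  t17: +0.4229
  t18: +0.4071
  t19: +12.8197
  t20: +1.0296
  t21: +1.3240
  t22: +11.1136
  t23: -1.0743
  t24: +0.3202
  t25: +3.5303
  t26: +2.9982
  t27: +0.8469
  t28: -0.8872
  t29: +3.8014
  t30: +20.5317
  t31: -1.3995
  t32: -0.5781
  t33: +4.4718
  t34: +8.5225
  t35: +0.7957
  t36: +9.7411
  t37: -0.6786
  t38: +2.9082
  t39: +2.5478
  t40: +6.5836
Σ = +115.1064 → |volume| = 115.11

Directed edges: 120 total, each appears once with its reverse present → watertight.


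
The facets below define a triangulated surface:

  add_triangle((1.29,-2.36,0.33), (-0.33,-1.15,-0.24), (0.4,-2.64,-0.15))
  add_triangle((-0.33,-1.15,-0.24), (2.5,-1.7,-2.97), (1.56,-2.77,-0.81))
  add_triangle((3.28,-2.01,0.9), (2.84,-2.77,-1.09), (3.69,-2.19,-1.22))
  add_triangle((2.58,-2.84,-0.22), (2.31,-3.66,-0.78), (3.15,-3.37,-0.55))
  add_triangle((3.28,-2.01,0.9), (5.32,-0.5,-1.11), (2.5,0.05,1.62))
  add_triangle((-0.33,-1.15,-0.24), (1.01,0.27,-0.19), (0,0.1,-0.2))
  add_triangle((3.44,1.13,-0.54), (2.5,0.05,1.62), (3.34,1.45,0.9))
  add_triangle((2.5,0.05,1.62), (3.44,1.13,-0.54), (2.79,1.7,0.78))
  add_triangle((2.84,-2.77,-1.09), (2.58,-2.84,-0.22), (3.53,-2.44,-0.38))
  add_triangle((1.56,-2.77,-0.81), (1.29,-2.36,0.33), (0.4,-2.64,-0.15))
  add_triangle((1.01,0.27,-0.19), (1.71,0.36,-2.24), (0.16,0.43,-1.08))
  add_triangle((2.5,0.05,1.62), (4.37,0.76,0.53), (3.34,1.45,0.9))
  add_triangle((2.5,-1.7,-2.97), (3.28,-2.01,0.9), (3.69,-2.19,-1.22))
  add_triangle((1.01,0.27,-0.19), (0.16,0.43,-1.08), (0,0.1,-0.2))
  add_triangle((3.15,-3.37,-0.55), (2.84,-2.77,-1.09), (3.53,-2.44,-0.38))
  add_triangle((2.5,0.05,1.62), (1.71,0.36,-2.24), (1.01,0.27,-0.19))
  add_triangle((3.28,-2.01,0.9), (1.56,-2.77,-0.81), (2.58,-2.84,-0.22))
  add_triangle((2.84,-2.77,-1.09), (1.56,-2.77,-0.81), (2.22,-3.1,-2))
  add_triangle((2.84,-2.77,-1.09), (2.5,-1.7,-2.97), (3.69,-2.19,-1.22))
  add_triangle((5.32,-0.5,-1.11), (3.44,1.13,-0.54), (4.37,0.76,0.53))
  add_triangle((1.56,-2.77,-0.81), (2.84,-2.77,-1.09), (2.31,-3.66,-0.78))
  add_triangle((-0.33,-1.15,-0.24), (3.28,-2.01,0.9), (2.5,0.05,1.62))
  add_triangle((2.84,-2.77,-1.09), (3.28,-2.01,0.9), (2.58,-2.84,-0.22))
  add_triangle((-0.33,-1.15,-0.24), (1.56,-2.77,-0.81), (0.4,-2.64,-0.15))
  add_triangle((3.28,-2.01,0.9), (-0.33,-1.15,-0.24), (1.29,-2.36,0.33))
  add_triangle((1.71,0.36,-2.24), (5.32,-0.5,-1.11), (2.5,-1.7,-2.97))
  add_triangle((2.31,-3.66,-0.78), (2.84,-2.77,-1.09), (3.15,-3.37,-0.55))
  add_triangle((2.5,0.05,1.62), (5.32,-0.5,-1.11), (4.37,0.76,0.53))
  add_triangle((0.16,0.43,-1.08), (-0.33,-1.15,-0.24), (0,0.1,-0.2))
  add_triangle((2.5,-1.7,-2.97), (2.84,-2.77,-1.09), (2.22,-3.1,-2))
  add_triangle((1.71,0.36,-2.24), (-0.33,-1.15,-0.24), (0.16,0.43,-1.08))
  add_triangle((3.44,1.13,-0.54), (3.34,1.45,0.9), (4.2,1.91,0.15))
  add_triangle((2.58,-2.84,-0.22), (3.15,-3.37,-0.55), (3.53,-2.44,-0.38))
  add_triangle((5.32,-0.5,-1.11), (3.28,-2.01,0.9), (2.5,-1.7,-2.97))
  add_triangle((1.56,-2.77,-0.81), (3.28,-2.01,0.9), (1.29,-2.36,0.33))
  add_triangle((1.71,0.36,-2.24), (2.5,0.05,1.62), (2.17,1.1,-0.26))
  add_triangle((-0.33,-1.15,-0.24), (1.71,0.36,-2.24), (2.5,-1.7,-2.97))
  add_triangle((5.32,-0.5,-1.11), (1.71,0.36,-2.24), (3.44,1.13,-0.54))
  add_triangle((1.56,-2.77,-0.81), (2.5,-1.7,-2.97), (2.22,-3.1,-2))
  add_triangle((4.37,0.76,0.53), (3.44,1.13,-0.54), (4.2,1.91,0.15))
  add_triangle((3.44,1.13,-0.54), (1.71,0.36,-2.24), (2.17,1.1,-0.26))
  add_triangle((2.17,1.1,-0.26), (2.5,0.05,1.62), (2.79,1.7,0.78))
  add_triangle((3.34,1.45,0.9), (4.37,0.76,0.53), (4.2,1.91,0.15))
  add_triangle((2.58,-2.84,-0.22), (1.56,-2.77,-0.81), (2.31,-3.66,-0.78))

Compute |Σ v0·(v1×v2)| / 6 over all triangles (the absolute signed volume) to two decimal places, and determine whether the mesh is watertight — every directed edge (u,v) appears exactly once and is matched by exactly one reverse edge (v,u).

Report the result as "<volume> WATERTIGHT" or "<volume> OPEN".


30.15 OPEN

Per-triangle v0·(v1×v2)/6:
  t1: +0.0313
  t2: +1.0476
  t3: +1.3294
  t4: +0.1596
  t5: +3.6317
  t6: -0.0408
  t7: -1.0369
  t8: +1.4426
  t9: -0.5150
  t10: +0.5006
  t11: +0.1422
  t12: +0.9723
  t13: -0.3474
  t14: +0.0046
  t15: +0.4502
  t16: +0.2338
  t17: +0.0681
  t18: +0.5849
  t19: +1.4095
  t20: +1.6734
  t21: +0.2037
  t22: +0.5612
  t23: +0.7642
  t24: +0.2324
  t25: -0.1105
  t26: +3.5767
  t27: +0.4238
  t28: +1.8588
  t29: +0.0080
  t30: +1.2907
  t31: +0.3440
  t32: -0.2694
  t33: +0.1716
  t34: +5.7524
  t35: +1.0385
  t36: -1.2478
  t37: +0.5204
  t38: +2.5088
  t39: -0.2374
  t40: +0.6832
  t41: +0.4283
  t42: -0.6889
  t43: +0.6527
  t44: -0.0613
Σ = +30.1457 → |volume| = 30.15

Directed edges: 132 total; 6 unmatched, e.g. (-0.33,-1.15,-0.24)→(1.01,0.27,-0.19) → open.


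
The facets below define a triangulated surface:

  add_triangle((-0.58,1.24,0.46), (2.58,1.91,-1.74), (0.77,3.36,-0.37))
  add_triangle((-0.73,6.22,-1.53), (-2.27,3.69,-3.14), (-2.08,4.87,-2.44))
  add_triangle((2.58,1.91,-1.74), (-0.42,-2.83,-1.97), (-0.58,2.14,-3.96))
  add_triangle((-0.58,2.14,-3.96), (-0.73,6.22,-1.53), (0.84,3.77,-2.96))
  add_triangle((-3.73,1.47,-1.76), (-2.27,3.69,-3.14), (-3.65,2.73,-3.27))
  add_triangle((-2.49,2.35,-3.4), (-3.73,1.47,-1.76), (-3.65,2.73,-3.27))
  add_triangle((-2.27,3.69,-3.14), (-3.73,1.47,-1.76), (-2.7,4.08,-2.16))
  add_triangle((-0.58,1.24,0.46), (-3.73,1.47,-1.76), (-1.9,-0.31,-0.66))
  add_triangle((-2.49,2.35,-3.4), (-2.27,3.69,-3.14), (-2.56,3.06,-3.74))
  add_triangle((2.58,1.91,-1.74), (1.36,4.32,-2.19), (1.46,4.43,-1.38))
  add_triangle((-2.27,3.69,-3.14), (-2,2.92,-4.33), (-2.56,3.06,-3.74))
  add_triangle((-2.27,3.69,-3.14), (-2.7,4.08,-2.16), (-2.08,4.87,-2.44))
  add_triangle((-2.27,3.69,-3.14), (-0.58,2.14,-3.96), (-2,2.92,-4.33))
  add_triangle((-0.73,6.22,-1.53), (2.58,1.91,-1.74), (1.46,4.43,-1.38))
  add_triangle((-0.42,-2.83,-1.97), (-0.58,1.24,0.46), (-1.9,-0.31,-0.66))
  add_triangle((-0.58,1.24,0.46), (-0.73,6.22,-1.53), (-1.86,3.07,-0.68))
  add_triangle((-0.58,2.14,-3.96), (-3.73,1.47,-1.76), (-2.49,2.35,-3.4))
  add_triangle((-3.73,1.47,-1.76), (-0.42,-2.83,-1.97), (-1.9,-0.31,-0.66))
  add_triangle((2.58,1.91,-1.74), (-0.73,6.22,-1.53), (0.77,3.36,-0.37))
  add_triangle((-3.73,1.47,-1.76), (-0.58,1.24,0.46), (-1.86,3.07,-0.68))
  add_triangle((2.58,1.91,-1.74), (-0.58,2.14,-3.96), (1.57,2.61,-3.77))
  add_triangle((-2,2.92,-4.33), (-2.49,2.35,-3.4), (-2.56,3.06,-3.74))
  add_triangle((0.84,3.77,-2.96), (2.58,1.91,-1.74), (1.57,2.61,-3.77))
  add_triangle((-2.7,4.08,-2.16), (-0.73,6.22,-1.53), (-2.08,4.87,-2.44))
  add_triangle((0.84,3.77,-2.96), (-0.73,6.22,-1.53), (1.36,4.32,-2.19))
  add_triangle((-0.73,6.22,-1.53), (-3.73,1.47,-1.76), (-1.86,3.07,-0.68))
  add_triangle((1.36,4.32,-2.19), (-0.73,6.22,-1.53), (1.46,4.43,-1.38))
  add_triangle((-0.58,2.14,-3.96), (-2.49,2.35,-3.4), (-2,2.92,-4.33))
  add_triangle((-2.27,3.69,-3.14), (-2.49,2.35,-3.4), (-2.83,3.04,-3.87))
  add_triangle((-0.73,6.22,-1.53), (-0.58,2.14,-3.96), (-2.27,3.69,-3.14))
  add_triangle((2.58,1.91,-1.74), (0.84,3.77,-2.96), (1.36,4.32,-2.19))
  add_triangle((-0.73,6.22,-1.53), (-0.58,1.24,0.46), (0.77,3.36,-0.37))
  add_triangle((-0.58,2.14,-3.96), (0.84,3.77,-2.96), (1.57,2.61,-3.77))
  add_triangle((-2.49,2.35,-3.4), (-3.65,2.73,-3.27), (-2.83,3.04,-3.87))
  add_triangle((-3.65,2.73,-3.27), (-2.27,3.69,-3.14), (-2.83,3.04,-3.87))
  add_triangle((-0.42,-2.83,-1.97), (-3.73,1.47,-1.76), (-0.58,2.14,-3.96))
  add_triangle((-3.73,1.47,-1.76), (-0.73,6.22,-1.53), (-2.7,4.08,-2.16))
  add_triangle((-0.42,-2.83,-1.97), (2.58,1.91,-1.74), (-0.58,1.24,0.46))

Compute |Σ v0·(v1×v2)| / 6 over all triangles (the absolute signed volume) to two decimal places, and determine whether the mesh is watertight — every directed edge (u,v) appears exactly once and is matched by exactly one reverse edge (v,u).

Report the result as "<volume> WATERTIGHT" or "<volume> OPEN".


Per-triangle v0·(v1×v2)/6:
  t1: -0.0246
  t2: +1.1255
  t3: +7.2027
  t4: +5.2578
  t5: +1.0286
  t6: +0.4696
  t7: +2.3393
  t8: +0.6316
  t9: +0.1462
  t10: +1.2697
  t11: +0.6266
  t12: +0.9382
  t13: +1.1037
  t14: -1.7631
  t15: -0.1925
  t16: +1.1555
  t17: +0.4926
  t18: +1.6067
  t19: +2.8602
  t20: +0.9416
  t21: -0.2867
  t22: +0.3226
  t23: +2.1801
  t24: +1.0517
  t25: +2.4353
  t26: +2.4513
  t27: +1.7521
  t28: +0.3005
  t29: +0.0025
  t30: +5.7775
  t31: +1.6869
  t32: +1.1290
  t33: +2.5586
  t34: +0.2608
  t35: +0.9960
  t36: +8.9701
  t37: +1.0447
  t38: -1.5429
Σ = +58.3061 → |volume| = 58.31

Directed edges: 114 total, each appears once with its reverse present → watertight.

58.31 WATERTIGHT


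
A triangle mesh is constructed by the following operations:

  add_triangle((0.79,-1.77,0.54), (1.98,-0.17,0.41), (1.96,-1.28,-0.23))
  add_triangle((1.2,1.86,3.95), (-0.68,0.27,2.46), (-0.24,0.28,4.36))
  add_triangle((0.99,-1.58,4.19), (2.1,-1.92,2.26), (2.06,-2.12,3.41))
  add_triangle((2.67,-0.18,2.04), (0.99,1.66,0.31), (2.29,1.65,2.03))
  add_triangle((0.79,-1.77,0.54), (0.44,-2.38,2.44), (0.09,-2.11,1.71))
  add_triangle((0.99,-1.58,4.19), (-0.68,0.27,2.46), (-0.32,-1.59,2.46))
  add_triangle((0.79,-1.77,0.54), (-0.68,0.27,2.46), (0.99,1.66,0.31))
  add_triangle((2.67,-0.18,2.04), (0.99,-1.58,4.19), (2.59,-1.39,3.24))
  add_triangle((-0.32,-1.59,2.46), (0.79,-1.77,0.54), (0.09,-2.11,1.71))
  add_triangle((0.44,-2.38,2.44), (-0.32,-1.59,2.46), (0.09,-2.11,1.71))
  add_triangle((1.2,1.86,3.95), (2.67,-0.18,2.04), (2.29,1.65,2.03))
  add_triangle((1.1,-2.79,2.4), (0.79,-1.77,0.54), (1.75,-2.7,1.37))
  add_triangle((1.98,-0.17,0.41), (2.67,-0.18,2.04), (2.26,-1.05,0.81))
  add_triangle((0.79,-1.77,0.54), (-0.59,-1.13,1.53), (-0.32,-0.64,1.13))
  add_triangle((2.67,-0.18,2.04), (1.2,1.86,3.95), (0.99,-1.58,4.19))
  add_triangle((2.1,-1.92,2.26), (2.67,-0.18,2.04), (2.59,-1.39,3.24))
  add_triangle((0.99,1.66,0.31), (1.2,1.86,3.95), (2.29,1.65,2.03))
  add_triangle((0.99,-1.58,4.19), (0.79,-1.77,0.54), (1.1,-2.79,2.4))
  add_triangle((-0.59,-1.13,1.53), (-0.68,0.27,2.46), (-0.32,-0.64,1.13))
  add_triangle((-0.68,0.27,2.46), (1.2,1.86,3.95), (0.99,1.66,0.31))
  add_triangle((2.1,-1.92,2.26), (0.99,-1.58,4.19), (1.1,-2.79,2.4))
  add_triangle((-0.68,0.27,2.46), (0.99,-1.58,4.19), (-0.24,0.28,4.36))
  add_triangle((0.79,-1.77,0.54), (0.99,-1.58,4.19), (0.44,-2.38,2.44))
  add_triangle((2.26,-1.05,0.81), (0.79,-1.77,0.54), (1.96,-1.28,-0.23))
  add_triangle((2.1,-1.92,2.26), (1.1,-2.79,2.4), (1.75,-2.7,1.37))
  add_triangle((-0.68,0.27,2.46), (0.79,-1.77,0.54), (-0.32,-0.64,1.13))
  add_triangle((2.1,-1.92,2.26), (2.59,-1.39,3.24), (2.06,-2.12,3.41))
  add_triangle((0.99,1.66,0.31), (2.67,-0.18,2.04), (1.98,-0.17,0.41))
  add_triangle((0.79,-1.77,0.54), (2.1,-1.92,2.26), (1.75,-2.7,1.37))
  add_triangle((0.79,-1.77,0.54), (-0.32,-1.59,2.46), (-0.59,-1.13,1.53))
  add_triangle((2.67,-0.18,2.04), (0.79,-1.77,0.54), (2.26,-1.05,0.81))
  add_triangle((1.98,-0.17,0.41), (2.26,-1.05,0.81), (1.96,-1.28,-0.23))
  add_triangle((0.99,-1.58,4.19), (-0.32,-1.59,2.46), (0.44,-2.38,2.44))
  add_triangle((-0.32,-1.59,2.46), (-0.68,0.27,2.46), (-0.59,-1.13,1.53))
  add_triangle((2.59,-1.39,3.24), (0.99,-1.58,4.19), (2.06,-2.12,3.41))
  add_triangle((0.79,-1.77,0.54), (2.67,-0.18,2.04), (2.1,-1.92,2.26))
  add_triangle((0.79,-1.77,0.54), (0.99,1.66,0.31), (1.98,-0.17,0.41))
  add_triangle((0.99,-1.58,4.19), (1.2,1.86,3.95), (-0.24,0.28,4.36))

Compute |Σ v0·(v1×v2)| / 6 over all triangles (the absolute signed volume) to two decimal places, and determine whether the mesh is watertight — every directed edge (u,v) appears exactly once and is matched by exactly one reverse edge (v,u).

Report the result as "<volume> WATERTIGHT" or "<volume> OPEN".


24.63 WATERTIGHT

Per-triangle v0·(v1×v2)/6:
  t1: -0.4953
  t2: +0.7511
  t3: +0.0231
  t4: +0.5739
  t5: +0.2349
  t6: +1.3371
  t7: -1.4329
  t8: +1.0078
  t9: -0.1724
  t10: +0.2092
  t11: +2.1933
  t12: +0.2724
  t13: +0.4256
  t14: -0.0900
  t15: +5.0081
  t16: +0.6435
  t17: +1.2585
  t18: -0.2890
  t19: -0.0483
  t20: +0.8988
  t21: +1.6640
  t22: +0.6324
  t23: +0.8247
  t24: +0.5285
  t25: +0.7888
  t26: -0.3000
  t27: +0.4459
  t28: +0.8547
  t29: -0.0688
  t30: +0.2775
  t31: +0.6749
  t32: +0.3051
  t33: +0.8557
  t34: +0.3190
  t35: +0.9154
  t36: +0.5511
  t37: -0.2757
  t38: +3.3294
Σ = +24.6319 → |volume| = 24.63

Directed edges: 114 total, each appears once with its reverse present → watertight.


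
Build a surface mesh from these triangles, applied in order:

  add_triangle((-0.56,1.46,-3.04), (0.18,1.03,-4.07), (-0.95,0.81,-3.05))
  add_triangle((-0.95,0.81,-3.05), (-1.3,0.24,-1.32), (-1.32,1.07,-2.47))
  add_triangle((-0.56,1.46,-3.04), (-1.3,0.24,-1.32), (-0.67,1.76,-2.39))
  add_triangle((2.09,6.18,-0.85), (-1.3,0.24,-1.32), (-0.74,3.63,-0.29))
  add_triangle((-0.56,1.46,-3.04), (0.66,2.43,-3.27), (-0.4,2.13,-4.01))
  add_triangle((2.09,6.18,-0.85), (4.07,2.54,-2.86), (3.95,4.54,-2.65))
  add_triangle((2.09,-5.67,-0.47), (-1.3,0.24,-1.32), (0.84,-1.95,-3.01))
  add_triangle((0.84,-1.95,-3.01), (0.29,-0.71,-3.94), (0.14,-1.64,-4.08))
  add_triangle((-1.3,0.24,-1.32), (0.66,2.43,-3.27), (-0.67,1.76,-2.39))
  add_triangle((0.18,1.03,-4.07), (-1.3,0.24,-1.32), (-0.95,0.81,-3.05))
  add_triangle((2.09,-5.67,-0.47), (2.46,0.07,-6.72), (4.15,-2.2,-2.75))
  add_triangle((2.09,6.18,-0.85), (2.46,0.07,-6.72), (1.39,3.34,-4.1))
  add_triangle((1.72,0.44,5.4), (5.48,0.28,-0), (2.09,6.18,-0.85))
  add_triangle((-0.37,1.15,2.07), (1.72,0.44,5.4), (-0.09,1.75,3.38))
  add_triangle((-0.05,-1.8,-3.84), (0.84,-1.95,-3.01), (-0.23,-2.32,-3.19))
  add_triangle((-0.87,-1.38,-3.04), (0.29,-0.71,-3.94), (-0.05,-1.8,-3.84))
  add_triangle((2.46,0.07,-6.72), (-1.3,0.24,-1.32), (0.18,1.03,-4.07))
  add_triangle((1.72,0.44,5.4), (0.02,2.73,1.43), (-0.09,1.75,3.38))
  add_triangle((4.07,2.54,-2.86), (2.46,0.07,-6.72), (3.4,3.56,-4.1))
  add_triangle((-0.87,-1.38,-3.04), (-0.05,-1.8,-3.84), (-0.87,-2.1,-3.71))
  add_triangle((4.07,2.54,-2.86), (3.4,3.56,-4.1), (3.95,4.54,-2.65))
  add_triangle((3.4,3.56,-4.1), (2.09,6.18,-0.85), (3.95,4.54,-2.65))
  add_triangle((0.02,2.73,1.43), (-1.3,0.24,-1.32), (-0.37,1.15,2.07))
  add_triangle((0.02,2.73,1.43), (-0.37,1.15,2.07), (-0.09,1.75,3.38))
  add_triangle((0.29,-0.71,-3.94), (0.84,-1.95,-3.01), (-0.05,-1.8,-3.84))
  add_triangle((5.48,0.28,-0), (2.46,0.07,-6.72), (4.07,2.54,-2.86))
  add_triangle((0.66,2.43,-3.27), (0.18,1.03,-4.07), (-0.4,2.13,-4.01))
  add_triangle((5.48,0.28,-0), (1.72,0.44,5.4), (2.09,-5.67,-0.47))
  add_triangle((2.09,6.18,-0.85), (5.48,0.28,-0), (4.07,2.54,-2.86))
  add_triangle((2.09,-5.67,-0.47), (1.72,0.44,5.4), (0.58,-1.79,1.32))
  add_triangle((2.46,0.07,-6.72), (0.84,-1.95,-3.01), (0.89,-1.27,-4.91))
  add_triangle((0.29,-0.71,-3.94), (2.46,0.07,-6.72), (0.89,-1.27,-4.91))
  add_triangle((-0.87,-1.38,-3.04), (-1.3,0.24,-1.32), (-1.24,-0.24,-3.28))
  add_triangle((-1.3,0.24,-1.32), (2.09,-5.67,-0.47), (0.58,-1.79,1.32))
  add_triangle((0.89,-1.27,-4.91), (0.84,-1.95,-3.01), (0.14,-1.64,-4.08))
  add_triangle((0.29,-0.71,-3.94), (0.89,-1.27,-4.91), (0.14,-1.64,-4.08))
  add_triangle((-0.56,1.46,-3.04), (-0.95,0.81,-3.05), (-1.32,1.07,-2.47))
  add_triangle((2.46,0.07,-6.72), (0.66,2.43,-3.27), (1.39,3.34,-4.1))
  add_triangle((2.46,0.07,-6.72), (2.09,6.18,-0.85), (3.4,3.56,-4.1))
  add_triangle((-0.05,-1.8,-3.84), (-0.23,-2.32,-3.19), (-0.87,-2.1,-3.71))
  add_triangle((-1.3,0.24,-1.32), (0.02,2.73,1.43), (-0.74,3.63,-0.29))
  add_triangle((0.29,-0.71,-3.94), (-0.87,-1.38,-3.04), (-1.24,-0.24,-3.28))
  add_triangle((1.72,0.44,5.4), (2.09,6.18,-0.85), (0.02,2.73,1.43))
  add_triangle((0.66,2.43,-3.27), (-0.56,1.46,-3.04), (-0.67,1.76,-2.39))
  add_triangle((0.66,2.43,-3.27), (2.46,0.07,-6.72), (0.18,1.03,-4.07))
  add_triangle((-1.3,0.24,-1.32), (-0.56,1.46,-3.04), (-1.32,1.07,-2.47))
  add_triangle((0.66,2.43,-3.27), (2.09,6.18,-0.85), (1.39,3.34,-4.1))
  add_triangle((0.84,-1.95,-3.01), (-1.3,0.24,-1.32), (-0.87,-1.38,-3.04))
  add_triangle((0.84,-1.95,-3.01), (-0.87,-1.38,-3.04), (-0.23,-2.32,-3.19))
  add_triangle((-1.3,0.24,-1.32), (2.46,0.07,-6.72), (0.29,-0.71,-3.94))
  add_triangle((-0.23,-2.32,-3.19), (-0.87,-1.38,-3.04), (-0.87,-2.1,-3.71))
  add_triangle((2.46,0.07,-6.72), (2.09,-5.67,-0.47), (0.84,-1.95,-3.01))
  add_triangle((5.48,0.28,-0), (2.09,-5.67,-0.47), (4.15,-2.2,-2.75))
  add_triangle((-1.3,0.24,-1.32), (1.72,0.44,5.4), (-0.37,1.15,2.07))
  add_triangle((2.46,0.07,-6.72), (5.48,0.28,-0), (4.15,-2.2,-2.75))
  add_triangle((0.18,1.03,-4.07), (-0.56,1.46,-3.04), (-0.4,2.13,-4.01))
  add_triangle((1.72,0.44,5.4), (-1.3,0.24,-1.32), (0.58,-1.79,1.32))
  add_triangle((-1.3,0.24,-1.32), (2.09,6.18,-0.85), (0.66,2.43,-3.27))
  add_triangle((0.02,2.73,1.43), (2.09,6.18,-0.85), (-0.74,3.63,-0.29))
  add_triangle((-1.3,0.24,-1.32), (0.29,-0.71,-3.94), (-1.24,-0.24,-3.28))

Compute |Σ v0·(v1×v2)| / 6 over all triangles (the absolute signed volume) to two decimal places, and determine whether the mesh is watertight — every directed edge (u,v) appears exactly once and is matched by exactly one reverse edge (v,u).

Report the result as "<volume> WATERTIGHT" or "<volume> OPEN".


215.29 WATERTIGHT

Per-triangle v0·(v1×v2)/6:
  t1: +0.4903
  t2: +0.2180
  t3: +0.3737
  t4: +2.9060
  t5: +0.0169
  t6: +0.4551
  t7: +3.4146
  t8: -0.5156
  t9: -0.4516
  t10: +0.1044
  t11: +15.1911
  t12: +7.3357
  t13: +30.2264
  t14: +0.3357
  t15: +0.5291
  t16: +0.6140
  t17: +1.6405
  t18: +2.1660
  t19: +6.5696
  t20: +0.2155
  t21: +2.5305
  t22: +4.3975
  t23: +1.1182
  t24: +0.3555
  t25: +0.7574
  t26: +14.4586
  t27: +1.0174
  t28: +28.3400
  t29: +14.0536
  t30: +3.0163
  t31: +1.6262
  t32: +0.9418
  t33: +0.4555
  t34: +1.7822
  t35: +0.7156
  t36: +0.3546
  t37: +0.2641
  t38: +1.6857
  t39: +6.1185
  t40: +0.3902
  t41: +0.7937
  t42: +1.0617
  t43: +8.0021
  t44: +0.4916
  t45: +2.9210
  t46: -0.1104
  t47: +1.3943
  t48: -0.4507
  t49: -0.5497
  t50: +1.7920
  t51: -0.0592
  t52: +5.9206
  t53: +13.4740
  t54: +0.4548
  t55: +14.6643
  t56: +0.2548
  t57: +1.4522
  t58: +3.9620
  t59: +3.4644
  t60: +0.1428
Σ = +215.2910 → |volume| = 215.29

Directed edges: 180 total, each appears once with its reverse present → watertight.


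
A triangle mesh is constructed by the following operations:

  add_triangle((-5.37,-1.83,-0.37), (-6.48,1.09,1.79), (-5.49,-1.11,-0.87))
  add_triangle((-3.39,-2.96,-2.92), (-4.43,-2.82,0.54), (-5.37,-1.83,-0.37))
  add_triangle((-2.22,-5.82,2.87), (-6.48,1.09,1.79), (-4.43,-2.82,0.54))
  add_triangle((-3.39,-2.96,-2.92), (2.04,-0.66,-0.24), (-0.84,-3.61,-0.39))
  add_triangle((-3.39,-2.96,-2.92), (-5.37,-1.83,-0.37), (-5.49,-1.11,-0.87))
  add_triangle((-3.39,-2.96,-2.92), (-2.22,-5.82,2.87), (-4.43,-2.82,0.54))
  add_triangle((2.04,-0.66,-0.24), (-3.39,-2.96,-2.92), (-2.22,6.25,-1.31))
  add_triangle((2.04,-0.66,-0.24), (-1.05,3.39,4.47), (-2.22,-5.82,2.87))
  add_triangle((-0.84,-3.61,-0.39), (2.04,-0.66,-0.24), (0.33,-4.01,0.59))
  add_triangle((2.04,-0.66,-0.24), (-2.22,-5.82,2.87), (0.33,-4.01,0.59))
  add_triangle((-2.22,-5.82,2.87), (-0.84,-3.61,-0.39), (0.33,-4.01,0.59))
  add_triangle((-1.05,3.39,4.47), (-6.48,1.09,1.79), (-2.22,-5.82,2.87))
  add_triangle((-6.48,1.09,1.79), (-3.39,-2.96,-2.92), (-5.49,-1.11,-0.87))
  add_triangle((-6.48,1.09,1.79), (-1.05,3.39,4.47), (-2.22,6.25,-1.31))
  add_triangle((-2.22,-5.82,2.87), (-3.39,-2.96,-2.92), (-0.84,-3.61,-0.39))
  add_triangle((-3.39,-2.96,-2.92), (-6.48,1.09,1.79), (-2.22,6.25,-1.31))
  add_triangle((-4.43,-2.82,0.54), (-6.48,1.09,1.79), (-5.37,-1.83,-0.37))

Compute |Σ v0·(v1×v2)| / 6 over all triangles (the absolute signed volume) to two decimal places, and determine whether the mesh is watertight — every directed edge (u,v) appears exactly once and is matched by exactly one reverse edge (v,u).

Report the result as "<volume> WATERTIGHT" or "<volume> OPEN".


179.31 OPEN

Per-triangle v0·(v1×v2)/6:
  t1: +2.9746
  t2: +4.5158
  t3: +13.2627
  t4: +3.7059
  t5: +2.6237
  t6: +12.3846
  t7: +8.4092
  t8: +12.3678
  t9: +1.4786
  t10: +2.0643
  t11: +3.1919
  t12: +35.7913
  t13: -0.6297
  t14: +33.2034
  t15: +7.0408
  t16: +31.8083
  t17: +5.1179
Σ = +179.3112 → |volume| = 179.31

Directed edges: 51 total; 3 unmatched, e.g. (-2.22,6.25,-1.31)→(2.04,-0.66,-0.24) → open.


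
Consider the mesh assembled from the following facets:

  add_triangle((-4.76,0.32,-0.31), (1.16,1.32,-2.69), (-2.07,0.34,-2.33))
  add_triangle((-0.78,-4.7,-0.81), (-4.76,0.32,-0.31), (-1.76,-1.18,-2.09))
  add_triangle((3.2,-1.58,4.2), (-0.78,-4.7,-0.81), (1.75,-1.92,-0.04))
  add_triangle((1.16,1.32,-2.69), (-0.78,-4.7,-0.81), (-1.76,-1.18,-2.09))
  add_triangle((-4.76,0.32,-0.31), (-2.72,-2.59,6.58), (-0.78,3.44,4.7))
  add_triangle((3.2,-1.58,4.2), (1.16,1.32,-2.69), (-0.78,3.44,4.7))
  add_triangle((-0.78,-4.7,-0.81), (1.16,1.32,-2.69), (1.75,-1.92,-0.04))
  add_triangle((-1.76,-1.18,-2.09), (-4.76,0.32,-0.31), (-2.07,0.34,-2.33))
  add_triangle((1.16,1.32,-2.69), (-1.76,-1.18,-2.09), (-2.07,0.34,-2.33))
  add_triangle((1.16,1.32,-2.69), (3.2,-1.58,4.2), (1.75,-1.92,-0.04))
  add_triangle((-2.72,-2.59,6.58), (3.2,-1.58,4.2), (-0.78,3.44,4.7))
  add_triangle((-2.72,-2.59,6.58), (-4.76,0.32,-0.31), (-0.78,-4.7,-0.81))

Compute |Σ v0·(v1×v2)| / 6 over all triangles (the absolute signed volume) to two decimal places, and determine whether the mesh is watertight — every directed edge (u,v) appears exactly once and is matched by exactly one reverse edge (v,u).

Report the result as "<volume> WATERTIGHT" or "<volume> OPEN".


131.36 OPEN

Per-triangle v0·(v1×v2)/6:
  t1: +1.9940
  t2: +6.6657
  t3: +6.4581
  t4: +4.9653
  t5: +28.6104
  t6: +12.6412
  t7: +4.9420
  t8: +2.5758
  t9: +2.0819
  t10: +4.7313
  t11: +28.5432
  t12: +27.1463
Σ = +131.3553 → |volume| = 131.36

Directed edges: 36 total; 6 unmatched, e.g. (-4.76,0.32,-0.31)→(1.16,1.32,-2.69) → open.


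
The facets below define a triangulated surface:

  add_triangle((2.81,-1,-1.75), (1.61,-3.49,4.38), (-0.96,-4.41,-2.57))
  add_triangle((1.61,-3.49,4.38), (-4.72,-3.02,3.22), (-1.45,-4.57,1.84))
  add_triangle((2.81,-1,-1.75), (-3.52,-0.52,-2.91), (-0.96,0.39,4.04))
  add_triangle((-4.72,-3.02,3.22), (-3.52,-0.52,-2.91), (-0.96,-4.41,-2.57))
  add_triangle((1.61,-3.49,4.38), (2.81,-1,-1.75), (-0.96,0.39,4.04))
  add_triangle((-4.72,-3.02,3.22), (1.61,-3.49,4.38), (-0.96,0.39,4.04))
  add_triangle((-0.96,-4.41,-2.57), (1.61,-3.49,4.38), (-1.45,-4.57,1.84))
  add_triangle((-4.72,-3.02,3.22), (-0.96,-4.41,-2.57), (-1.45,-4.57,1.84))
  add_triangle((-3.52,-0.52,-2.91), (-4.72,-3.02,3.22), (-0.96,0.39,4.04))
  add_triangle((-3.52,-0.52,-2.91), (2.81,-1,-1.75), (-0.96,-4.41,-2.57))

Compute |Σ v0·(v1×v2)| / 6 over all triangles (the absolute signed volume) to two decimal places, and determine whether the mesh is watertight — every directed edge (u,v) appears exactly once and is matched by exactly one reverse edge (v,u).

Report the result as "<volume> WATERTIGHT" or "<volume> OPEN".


Per-triangle v0·(v1×v2)/6:
  t1: +16.3061
  t2: +12.6714
  t3: -2.7421
  t4: +20.2542
  t5: +4.8244
  t6: +16.3647
  t7: +9.9893
  t8: +11.7806
  t9: +8.8087
  t10: +8.7242
Σ = +106.9815 → |volume| = 106.98

Directed edges: 30 total, each appears once with its reverse present → watertight.

106.98 WATERTIGHT


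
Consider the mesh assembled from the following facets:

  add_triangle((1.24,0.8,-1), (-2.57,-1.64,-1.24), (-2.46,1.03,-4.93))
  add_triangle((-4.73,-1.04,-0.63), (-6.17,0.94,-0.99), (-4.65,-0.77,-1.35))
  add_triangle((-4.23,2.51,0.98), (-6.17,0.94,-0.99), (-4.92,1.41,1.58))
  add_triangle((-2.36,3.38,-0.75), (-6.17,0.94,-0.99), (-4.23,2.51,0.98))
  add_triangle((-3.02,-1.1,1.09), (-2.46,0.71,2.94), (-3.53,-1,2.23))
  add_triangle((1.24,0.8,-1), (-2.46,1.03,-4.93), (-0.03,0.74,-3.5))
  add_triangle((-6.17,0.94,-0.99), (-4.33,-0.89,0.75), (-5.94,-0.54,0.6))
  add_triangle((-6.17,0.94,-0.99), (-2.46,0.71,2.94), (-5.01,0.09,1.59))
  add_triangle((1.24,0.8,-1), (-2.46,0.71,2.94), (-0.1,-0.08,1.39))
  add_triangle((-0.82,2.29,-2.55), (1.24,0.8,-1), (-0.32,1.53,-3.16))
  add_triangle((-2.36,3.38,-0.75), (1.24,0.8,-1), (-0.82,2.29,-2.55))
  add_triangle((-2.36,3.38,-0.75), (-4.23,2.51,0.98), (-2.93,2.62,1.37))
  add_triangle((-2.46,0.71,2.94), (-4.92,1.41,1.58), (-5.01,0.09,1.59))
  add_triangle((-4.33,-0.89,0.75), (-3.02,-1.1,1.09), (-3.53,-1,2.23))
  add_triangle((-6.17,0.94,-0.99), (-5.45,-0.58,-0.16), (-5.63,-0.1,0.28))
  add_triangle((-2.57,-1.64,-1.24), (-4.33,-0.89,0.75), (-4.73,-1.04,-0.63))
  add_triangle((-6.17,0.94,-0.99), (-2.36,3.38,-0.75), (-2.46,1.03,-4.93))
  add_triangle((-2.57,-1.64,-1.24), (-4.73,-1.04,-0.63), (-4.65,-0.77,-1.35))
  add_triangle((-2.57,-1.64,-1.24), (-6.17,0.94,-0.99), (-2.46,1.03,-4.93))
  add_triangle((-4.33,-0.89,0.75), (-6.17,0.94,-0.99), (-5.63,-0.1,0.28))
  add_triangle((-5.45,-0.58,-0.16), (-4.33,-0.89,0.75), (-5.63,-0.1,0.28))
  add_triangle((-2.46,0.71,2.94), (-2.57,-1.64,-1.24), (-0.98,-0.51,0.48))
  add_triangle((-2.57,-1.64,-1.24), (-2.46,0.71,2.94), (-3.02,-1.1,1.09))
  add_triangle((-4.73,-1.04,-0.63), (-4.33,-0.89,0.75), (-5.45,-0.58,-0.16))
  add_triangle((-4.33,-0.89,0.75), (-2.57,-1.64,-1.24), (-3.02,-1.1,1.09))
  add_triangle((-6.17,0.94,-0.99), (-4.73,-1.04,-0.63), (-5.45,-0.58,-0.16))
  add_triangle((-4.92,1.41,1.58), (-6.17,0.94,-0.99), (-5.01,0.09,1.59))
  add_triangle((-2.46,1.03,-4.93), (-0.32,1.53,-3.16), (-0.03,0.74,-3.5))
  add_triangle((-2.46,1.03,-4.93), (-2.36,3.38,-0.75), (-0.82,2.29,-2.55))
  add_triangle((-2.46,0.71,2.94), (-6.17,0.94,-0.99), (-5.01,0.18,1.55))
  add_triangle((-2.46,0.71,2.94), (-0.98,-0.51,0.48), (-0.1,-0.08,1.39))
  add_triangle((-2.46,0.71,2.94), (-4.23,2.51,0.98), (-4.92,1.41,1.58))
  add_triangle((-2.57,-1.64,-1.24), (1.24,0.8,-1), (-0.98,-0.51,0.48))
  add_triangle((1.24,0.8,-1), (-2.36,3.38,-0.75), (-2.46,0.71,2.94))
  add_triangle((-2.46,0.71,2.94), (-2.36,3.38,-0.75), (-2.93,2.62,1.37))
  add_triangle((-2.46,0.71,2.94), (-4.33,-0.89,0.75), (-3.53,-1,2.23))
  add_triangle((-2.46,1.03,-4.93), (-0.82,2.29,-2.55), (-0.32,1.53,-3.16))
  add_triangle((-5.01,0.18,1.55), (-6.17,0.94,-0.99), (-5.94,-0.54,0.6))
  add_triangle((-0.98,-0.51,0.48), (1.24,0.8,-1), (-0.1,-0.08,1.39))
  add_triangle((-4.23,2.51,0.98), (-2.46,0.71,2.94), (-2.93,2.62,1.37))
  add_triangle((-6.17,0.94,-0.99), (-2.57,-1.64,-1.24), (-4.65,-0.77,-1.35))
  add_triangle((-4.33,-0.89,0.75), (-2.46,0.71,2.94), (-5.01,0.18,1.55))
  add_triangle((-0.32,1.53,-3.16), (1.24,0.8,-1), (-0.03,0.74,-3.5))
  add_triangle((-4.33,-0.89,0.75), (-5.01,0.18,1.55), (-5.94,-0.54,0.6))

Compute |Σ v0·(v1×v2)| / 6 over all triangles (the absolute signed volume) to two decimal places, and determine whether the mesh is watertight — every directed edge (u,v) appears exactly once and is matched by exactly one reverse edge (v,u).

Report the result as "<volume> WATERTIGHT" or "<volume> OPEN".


72.14 WATERTIGHT

Per-triangle v0·(v1×v2)/6:
  t1: +1.7659
  t2: +1.2894
  t3: +3.4190
  t4: +5.8644
  t5: -0.4776
  t6: -0.8211
  t7: +0.3282
  t8: -3.1340
  t9: +0.6247
  t10: +0.8389
  t11: +1.7079
  t12: +1.7704
  t13: +2.3726
  t14: +0.4475
  t15: +1.0125
  t16: +1.0804
  t17: +13.8365
  t18: +0.7978
  t19: +10.0323
  t20: -0.4629
  t21: +0.5713
  t22: +0.7265
  t23: -1.0251
  t24: +0.6190
  t25: +1.0377
  t26: +1.1065
  t27: +3.2663
  t28: +1.2177
  t29: +4.0654
  t30: +2.8116
  t31: +0.4438
  t32: +2.2895
  t33: -0.0825
  t34: +2.2283
  t35: -0.2387
  t36: +1.9178
  t37: +1.4913
  t38: +2.5661
  t39: -0.0321
  t40: +1.8380
  t41: -0.0033
  t42: +1.5963
  t43: +0.7283
  t44: +0.7097
Σ = +72.1422 → |volume| = 72.14

Directed edges: 132 total, each appears once with its reverse present → watertight.


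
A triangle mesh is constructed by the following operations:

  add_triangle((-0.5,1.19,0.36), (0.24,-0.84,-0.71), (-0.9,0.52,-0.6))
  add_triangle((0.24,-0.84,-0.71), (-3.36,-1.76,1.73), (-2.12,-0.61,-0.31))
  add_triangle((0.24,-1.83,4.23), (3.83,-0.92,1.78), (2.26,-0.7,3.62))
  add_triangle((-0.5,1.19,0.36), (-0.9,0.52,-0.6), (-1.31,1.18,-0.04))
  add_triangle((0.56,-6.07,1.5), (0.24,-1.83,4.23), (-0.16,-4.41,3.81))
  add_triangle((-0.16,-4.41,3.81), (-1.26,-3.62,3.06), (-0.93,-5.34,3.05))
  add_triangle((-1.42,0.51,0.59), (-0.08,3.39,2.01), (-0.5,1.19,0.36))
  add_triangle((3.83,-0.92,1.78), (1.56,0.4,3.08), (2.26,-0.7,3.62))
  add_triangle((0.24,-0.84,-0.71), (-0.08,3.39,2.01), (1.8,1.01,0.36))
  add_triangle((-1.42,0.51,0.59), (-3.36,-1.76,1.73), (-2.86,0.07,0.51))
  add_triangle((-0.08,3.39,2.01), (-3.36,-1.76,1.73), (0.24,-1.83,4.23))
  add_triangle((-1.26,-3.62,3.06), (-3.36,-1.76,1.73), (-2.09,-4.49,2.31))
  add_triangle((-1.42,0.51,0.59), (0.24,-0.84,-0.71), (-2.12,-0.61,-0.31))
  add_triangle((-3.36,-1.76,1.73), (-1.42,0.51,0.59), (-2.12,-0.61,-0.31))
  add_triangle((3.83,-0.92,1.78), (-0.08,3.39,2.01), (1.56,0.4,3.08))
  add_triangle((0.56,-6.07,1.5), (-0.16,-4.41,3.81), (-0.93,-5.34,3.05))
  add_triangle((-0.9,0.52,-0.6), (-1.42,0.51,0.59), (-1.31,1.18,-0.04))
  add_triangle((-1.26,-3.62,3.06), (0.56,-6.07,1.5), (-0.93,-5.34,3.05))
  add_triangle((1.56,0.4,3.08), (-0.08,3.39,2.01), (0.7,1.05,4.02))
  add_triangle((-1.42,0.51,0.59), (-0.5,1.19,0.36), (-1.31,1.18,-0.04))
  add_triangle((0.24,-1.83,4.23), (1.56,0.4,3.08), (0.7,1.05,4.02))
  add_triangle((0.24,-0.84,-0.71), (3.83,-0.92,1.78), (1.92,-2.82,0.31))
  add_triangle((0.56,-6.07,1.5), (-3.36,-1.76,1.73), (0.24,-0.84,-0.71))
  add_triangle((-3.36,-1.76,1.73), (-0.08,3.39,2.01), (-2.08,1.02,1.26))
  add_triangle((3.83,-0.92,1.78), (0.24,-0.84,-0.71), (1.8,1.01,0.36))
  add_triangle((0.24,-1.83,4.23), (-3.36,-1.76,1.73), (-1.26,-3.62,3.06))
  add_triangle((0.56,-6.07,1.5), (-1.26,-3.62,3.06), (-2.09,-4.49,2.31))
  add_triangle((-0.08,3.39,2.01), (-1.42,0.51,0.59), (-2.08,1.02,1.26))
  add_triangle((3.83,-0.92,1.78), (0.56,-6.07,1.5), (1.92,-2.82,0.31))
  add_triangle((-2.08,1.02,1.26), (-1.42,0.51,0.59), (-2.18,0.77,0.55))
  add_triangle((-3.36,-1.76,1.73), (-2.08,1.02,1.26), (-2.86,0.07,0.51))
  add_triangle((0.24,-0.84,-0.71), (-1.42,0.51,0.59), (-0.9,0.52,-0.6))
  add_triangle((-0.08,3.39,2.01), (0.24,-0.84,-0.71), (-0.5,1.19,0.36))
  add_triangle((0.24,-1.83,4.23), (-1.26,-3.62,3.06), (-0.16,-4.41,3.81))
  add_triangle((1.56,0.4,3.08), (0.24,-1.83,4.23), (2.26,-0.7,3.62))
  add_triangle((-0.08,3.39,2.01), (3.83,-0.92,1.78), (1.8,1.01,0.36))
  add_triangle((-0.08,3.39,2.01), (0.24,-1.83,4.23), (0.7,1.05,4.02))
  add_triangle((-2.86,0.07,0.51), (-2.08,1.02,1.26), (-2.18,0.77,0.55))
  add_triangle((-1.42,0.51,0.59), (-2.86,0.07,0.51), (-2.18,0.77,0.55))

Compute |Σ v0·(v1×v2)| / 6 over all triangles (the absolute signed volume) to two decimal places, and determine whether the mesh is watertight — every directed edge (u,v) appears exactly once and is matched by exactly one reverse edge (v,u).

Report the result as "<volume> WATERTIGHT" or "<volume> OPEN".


Per-triangle v0·(v1×v2)/6:
  t1: +0.0447
  t2: +0.9223
  t3: +2.4941
  t4: +0.0686
  t5: +2.3623
  t6: +1.2605
  t7: +0.3516
  t8: +1.5070
  t9: +0.1887
  t10: -0.5519
  t11: +10.5232
  t12: +2.5393
  t13: -0.0144
  t14: +0.9445
  t15: +4.0548
  t16: +2.9227
  t17: +0.1363
  t18: -0.3262
  t19: +1.8485
  t20: +0.1653
  t21: +2.1475
  t22: +0.9462
  t23: +3.0568
  t24: +1.9625
  t25: +0.9944
  t26: +4.5757
  t27: +3.5502
  t28: +0.1871
  t29: +4.0730
  t30: -0.0218
  t31: +1.3031
  t32: +0.2022
  t33: +0.0995
  t34: +2.1823
  t35: +1.6637
  t36: +2.9103
  t37: +1.7987
  t38: +0.2292
  t39: -0.0785
Σ = +63.2240 → |volume| = 63.22

Directed edges: 117 total; 9 unmatched, e.g. (0.24,-1.83,4.23)→(3.83,-0.92,1.78) → open.

63.22 OPEN


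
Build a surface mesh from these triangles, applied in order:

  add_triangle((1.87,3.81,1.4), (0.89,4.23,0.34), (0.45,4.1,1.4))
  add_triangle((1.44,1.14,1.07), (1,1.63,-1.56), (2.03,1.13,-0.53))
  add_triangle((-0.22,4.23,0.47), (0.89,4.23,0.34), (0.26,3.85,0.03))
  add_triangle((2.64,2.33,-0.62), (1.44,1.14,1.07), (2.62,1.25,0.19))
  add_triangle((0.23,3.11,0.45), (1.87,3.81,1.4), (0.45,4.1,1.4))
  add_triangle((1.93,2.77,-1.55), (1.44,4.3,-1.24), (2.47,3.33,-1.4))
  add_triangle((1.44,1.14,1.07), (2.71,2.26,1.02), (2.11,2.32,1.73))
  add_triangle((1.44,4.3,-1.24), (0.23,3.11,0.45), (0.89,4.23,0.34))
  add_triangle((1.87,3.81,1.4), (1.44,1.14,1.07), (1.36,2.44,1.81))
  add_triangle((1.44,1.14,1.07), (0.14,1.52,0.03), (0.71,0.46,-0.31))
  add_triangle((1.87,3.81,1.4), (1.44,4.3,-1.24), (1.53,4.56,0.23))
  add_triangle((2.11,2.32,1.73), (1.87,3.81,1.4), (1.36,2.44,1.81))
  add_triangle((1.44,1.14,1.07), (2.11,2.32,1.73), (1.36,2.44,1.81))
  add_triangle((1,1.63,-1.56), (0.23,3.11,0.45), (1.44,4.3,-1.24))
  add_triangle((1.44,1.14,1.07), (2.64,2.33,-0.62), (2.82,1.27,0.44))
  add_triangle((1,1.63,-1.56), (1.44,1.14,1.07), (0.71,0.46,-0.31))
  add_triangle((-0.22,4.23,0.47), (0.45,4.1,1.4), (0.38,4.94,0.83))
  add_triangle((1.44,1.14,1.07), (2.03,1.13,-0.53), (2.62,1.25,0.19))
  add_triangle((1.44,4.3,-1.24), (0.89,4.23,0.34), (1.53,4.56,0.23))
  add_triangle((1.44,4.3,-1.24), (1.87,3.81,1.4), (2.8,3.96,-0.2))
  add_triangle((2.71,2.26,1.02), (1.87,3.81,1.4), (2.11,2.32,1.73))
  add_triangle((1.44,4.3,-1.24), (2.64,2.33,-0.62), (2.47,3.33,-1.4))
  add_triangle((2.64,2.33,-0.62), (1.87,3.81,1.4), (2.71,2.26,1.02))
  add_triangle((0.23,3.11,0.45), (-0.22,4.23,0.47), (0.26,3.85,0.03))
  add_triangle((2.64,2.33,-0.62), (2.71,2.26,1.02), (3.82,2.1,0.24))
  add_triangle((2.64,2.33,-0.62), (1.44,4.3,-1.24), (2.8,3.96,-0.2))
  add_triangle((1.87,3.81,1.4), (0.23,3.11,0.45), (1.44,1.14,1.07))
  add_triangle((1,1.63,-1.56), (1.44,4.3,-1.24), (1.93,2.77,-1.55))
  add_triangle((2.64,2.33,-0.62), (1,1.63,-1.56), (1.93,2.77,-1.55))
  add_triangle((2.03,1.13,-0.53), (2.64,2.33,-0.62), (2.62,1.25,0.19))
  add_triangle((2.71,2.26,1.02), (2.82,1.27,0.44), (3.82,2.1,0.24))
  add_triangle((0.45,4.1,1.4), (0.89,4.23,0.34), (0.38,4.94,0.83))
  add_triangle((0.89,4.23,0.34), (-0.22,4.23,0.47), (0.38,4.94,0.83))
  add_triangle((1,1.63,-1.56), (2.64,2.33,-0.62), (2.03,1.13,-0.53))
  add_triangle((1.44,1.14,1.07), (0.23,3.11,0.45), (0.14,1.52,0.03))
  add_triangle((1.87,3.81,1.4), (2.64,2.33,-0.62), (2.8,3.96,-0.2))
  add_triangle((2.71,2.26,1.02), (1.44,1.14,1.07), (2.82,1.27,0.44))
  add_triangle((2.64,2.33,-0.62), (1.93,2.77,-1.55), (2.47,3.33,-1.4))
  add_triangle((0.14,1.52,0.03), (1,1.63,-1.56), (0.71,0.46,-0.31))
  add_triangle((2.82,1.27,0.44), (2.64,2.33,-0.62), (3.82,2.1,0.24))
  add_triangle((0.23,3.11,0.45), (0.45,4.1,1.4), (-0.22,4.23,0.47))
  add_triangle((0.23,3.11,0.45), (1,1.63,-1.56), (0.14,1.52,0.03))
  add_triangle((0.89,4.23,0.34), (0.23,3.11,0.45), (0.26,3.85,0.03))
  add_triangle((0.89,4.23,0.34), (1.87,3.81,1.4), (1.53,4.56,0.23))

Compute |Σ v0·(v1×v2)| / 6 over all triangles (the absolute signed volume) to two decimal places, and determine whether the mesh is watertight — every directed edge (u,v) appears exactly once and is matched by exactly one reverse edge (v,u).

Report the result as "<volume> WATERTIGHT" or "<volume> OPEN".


Per-triangle v0·(v1×v2)/6:
  t1: +1.1245
  t2: -0.6738
  t3: +0.2691
  t4: +0.6118
  t5: -0.5996
  t6: +0.4135
  t7: +0.1594
  t8: +0.3989
  t9: -0.4435
  t10: -0.2851
  t11: +0.6526
  t12: +0.4729
  t13: +0.0716
  t14: +0.1955
  t15: -0.6917
  t16: +0.2249
  t17: +0.2926
  t18: -0.2020
  t19: +0.5863
  t20: +2.2382
  t21: +0.7751
  t22: +0.6365
  t23: +1.6806
  t24: -0.1437
  t25: +0.8607
  t26: +1.2006
  t27: +0.1487
  t28: +0.5385
  t29: +0.2612
  t30: +0.2593
  t31: +0.2805
  t32: +0.3717
  t33: +0.2784
  t34: +0.4033
  t35: -0.1464
  t36: +0.7700
  t37: +0.2751
  t38: +0.1702
  t39: -0.2006
  t40: -0.0068
  t41: -0.2120
  t42: +0.0609
  t43: -0.1612
  t44: +0.5428
Σ = +13.4593 → |volume| = 13.46

Directed edges: 132 total, each appears once with its reverse present → watertight.

13.46 WATERTIGHT


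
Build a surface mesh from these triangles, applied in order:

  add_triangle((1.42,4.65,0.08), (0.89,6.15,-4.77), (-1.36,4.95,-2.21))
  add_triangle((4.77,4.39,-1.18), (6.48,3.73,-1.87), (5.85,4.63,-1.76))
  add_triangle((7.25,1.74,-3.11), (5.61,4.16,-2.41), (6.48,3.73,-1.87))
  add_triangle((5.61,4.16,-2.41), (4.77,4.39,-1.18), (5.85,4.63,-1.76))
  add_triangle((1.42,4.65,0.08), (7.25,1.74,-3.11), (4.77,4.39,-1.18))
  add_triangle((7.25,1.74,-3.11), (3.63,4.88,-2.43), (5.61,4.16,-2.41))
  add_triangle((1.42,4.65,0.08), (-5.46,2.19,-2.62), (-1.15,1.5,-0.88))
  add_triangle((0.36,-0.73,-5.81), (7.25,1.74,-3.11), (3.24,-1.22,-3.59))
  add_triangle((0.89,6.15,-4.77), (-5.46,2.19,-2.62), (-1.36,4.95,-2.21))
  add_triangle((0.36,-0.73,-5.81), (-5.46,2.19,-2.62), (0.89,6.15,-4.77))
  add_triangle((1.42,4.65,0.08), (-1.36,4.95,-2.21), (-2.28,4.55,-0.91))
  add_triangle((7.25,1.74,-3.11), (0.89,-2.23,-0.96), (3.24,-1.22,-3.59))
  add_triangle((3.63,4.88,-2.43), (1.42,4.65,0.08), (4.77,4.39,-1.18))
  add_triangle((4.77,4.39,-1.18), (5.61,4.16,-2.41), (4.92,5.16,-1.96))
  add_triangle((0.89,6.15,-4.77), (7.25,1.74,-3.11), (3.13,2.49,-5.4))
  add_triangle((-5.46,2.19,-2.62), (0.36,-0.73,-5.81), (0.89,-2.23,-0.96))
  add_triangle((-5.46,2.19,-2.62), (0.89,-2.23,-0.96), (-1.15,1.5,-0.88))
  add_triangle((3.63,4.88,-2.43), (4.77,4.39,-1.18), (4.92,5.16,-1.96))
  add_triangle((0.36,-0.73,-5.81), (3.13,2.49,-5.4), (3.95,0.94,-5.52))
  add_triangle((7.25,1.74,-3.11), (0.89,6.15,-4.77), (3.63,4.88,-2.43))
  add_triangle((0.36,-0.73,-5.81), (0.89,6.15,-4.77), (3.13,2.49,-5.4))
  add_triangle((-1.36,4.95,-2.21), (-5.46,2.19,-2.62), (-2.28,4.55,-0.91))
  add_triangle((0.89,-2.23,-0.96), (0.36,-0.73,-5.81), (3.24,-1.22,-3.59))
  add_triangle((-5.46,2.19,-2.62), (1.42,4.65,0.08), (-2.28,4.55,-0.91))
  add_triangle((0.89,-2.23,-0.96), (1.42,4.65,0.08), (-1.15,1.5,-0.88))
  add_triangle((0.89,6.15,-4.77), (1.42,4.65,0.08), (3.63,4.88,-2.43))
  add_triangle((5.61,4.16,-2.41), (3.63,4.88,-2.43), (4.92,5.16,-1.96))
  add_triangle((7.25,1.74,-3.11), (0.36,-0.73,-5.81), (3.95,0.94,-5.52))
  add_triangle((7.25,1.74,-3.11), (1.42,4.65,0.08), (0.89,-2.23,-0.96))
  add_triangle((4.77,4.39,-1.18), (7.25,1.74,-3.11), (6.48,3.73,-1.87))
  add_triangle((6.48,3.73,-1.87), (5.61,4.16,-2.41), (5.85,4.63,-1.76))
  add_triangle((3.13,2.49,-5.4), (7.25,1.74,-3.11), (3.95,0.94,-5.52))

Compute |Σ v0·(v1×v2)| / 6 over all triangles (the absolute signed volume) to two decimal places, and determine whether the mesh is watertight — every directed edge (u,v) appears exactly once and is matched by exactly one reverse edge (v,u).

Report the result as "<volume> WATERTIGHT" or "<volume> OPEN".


183.64 WATERTIGHT

Per-triangle v0·(v1×v2)/6:
  t1: +9.0936
  t2: +0.3955
  t3: +3.1020
  t4: +0.3632
  t5: -1.8078
  t6: +2.9505
  t7: -0.9903
  t8: +11.4808
  t9: +11.6085
  t10: +38.1955
  t11: +4.3276
  t12: +5.1007
  t13: +4.5995
  t14: +1.1060
  t15: +19.8840
  t16: +9.4581
  t17: -1.8705
  t18: +0.1394
  t19: +6.6479
  t20: +14.9953
  t21: +16.4458
  t22: +5.8901
  t23: +5.5452
  t24: -2.8639
  t25: -2.2514
  t26: +10.0107
  t27: +1.5447
  t28: +3.7192
  t29: -0.9760
  t30: -1.2910
  t31: +1.0066
  t32: +8.0770
Σ = +183.6365 → |volume| = 183.64

Directed edges: 96 total, each appears once with its reverse present → watertight.
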